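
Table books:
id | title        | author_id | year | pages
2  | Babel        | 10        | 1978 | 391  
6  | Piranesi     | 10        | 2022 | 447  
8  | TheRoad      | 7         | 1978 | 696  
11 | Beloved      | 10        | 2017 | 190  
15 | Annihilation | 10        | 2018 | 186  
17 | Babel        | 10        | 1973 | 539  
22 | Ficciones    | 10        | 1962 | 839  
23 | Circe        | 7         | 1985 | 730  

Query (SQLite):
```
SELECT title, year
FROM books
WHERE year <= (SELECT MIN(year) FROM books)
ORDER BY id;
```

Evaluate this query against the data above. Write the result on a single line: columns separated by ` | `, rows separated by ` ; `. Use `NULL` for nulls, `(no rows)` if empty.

Ficciones | 1962

Scalar subquery: MIN(year) over all books rows = 1962.
Keep rows where year <= that value.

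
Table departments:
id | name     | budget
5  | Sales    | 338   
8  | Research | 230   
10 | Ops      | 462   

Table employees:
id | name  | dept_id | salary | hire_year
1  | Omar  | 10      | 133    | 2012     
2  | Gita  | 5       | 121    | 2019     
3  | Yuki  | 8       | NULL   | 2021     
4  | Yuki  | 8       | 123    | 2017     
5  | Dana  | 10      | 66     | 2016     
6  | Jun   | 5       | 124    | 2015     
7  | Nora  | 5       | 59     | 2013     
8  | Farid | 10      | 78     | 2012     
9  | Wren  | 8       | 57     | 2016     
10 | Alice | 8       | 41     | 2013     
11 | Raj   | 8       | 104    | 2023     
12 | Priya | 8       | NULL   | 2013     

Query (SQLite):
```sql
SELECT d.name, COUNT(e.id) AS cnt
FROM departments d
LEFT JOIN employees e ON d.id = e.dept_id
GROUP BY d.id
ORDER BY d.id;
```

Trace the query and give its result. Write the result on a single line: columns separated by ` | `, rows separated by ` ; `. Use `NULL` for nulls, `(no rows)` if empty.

LEFT JOIN keeps every departments row; unmatched ones get NULL for employees columns.
Group by departments.id and compute COUNT(e.id). COUNT(col) of an all-NULL group is 0.
  5: ids {2, 6, 7} → COUNT(e.id)=3
  8: ids {3, 4, 9, 10, 11, 12} → COUNT(e.id)=6
  10: ids {1, 5, 8} → COUNT(e.id)=3

Sales | 3 ; Research | 6 ; Ops | 3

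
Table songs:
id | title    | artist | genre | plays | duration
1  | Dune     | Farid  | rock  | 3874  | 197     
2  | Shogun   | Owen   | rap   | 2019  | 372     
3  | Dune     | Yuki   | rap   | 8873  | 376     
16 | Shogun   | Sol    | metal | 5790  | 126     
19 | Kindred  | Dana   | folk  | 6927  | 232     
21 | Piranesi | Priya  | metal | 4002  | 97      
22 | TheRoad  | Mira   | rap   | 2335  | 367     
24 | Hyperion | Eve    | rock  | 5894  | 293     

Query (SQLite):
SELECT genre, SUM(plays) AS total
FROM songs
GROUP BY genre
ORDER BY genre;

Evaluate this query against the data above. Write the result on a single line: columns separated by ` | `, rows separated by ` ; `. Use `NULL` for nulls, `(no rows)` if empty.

Partition songs by genre; compute SUM(plays) within each group.
  folk: ids {19} → SUM(plays)=6927
  metal: ids {16, 21} → SUM(plays)=9792
  rap: ids {2, 3, 22} → SUM(plays)=13227
  rock: ids {1, 24} → SUM(plays)=9768

folk | 6927 ; metal | 9792 ; rap | 13227 ; rock | 9768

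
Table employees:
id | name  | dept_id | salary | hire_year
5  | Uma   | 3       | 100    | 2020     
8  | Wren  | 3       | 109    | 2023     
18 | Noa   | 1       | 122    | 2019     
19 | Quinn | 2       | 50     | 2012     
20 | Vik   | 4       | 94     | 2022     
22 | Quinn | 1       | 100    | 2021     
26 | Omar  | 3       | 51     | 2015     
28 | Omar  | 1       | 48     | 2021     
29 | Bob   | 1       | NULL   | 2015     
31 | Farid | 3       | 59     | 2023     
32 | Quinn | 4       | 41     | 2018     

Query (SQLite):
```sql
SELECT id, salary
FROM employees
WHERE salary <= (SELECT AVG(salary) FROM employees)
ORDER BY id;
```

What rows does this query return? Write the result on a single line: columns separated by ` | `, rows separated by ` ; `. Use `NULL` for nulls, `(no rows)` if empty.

Scalar subquery: AVG(salary) over all employees rows = 77.4.
Keep rows where salary <= that value.

19 | 50 ; 26 | 51 ; 28 | 48 ; 31 | 59 ; 32 | 41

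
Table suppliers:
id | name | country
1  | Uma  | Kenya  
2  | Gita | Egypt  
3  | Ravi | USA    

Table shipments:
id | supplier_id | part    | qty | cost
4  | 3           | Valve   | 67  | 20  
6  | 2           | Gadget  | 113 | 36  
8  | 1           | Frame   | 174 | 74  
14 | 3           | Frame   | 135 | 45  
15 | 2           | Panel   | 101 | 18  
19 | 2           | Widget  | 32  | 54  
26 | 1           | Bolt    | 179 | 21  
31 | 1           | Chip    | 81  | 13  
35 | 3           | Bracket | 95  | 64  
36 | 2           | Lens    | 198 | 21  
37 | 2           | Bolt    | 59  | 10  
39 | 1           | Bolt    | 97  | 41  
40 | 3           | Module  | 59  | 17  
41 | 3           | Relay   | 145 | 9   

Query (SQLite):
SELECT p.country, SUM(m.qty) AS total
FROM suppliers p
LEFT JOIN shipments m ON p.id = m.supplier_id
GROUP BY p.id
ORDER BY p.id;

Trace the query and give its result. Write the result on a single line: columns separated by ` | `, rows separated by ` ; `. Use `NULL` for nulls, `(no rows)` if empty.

LEFT JOIN keeps every suppliers row; unmatched ones get NULL for shipments columns.
Group by suppliers.id and compute SUM(m.qty). SUM over an all-NULL group is NULL.
  1: ids {8, 26, 31, 39} → SUM(m.qty)=531
  2: ids {6, 15, 19, 36, 37} → SUM(m.qty)=503
  3: ids {4, 14, 35, 40, 41} → SUM(m.qty)=501

Kenya | 531 ; Egypt | 503 ; USA | 501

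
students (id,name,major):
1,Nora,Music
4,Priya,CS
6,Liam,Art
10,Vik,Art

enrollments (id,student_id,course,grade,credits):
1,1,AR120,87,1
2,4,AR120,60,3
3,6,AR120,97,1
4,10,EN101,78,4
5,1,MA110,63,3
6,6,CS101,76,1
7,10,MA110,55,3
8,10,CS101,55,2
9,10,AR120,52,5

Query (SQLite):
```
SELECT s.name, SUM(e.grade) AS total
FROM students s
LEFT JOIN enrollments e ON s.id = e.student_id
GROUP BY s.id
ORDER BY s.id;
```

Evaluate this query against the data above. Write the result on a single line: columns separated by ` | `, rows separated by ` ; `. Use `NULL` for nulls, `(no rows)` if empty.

LEFT JOIN keeps every students row; unmatched ones get NULL for enrollments columns.
Group by students.id and compute SUM(e.grade). SUM over an all-NULL group is NULL.
  1: ids {1, 5} → SUM(e.grade)=150
  4: ids {2} → SUM(e.grade)=60
  6: ids {3, 6} → SUM(e.grade)=173
  10: ids {4, 7, 8, 9} → SUM(e.grade)=240

Nora | 150 ; Priya | 60 ; Liam | 173 ; Vik | 240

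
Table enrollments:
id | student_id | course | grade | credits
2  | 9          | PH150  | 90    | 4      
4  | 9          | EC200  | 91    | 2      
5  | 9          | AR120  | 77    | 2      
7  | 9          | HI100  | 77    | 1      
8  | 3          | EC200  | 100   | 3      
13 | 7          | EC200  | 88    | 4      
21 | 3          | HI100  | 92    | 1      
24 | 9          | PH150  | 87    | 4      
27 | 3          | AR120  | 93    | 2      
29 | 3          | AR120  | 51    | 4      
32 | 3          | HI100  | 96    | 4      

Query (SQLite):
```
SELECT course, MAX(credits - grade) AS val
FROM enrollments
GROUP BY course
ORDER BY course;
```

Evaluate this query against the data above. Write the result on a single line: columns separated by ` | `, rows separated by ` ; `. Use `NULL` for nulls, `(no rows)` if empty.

For each row compute credits - grade.
Group by course; take MAX of the expression per group.
  AR120: ids {5, 27, 29} → MAX(credits - grade)=-47
  EC200: ids {4, 8, 13} → MAX(credits - grade)=-84
  HI100: ids {7, 21, 32} → MAX(credits - grade)=-76
  PH150: ids {2, 24} → MAX(credits - grade)=-83

AR120 | -47 ; EC200 | -84 ; HI100 | -76 ; PH150 | -83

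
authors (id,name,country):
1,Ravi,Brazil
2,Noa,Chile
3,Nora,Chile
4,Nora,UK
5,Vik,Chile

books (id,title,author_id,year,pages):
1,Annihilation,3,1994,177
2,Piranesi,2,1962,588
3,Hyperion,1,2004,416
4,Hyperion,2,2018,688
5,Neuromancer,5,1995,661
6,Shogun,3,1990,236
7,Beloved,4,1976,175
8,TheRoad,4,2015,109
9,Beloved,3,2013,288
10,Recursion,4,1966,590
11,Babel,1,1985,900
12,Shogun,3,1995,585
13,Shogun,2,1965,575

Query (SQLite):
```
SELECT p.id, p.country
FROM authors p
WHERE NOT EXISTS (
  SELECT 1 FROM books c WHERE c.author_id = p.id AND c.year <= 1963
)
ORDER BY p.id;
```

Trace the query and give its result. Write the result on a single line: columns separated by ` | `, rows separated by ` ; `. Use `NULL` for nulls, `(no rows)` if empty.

1 | Brazil ; 3 | Chile ; 4 | UK ; 5 | Chile

For each authors row, check whether any books with matching author_id has year <= 1963.
Keep rows where that is false.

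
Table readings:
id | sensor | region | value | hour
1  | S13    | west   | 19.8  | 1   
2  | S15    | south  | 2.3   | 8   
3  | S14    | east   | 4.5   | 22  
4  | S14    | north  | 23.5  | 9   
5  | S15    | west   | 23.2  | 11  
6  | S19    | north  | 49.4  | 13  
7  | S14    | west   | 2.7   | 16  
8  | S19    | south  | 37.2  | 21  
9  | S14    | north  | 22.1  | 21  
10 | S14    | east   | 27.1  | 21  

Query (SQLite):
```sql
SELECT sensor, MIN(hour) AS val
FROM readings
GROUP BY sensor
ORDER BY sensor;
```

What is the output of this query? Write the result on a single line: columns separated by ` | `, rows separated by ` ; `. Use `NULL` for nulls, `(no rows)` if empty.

S13 | 1 ; S14 | 9 ; S15 | 8 ; S19 | 13

Partition readings by sensor; compute MIN(hour) within each group.
  S13: ids {1} → MIN(hour)=1
  S14: ids {3, 4, 7, 9, 10} → MIN(hour)=9
  S15: ids {2, 5} → MIN(hour)=8
  S19: ids {6, 8} → MIN(hour)=13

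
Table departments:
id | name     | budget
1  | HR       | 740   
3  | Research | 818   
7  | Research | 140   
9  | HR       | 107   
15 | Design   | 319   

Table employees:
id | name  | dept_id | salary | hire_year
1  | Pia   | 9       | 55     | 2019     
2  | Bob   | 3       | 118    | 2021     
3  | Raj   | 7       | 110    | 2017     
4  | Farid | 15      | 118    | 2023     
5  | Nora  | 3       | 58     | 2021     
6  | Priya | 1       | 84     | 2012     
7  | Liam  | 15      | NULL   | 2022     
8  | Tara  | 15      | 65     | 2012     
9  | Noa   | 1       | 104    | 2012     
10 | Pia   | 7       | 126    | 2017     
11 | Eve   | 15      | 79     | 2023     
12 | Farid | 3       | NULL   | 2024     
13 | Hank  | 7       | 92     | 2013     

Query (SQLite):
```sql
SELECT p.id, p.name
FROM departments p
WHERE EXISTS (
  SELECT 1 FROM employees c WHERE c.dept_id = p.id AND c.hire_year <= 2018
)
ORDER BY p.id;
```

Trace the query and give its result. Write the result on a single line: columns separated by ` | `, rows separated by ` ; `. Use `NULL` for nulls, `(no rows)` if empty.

1 | HR ; 7 | Research ; 15 | Design

For each departments row, check whether any employees with matching dept_id has hire_year <= 2018.
Keep rows where that is true.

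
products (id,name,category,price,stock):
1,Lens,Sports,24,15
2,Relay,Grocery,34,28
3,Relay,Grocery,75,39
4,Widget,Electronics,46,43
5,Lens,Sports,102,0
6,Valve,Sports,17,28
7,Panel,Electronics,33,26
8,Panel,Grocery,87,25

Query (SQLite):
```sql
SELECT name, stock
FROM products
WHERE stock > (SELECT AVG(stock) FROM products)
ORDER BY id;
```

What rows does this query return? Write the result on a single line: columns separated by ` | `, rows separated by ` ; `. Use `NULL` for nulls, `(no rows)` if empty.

Relay | 28 ; Relay | 39 ; Widget | 43 ; Valve | 28 ; Panel | 26

Scalar subquery: AVG(stock) over all products rows = 25.5.
Keep rows where stock > that value.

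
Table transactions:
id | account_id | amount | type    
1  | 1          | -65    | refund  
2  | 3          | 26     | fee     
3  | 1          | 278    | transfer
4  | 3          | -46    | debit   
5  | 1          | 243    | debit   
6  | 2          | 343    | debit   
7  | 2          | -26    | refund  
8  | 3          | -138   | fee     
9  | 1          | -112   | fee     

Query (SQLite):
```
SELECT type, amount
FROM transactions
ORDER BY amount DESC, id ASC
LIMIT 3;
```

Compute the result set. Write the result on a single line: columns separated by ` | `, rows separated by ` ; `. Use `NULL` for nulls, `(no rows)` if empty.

Sort by amount desc, tiebreak id asc: (343, id=6), (278, id=3), (243, id=5), (26, id=2), (-26, id=7), (-46, id=4) …. Take first 3.

debit | 343 ; transfer | 278 ; debit | 243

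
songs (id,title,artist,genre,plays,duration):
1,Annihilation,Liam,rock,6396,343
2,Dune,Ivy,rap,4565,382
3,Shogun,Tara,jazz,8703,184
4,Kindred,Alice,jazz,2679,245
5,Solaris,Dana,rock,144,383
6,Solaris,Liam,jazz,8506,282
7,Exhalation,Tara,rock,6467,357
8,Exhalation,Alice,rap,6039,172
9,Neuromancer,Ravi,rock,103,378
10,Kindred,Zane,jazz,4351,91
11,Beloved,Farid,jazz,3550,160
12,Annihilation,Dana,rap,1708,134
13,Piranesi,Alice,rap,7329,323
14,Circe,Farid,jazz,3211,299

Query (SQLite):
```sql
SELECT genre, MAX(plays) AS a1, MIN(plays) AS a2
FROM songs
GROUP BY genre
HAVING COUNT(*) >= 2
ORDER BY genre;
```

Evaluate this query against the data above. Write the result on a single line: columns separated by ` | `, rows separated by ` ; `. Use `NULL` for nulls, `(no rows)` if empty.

Group songs by genre.
Per group compute: MAX(plays), MIN(plays).
HAVING: drop groups with fewer than 2 rows.
  jazz: ids {3, 4, 6, 10, 11, 14} → MAX(plays)=8703, MIN(plays)=2679
  rap: ids {2, 8, 12, 13} → MAX(plays)=7329, MIN(plays)=1708
  rock: ids {1, 5, 7, 9} → MAX(plays)=6467, MIN(plays)=103

jazz | 8703 | 2679 ; rap | 7329 | 1708 ; rock | 6467 | 103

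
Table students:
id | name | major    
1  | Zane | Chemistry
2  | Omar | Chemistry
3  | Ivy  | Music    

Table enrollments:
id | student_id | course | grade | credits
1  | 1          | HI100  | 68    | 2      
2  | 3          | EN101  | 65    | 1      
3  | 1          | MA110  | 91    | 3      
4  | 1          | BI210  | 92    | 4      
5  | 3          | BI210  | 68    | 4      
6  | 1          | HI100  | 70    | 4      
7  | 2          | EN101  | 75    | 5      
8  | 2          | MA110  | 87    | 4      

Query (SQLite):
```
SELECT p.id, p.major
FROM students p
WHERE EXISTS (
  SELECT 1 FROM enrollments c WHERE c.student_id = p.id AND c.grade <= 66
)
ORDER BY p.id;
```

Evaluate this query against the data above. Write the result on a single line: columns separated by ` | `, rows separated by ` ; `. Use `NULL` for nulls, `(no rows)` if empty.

3 | Music

For each students row, check whether any enrollments with matching student_id has grade <= 66.
Keep rows where that is true.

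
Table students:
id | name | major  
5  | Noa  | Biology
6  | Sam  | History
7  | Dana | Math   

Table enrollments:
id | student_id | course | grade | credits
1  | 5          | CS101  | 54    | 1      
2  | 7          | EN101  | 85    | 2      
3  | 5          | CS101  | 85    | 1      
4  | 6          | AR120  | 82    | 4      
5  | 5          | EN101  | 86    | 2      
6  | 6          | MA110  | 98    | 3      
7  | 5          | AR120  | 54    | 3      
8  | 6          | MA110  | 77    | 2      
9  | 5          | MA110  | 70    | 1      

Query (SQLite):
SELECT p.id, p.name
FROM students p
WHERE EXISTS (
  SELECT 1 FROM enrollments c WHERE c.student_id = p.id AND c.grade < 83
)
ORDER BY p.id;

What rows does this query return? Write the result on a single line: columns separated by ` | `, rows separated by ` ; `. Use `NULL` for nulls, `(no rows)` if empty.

For each students row, check whether any enrollments with matching student_id has grade < 83.
Keep rows where that is true.

5 | Noa ; 6 | Sam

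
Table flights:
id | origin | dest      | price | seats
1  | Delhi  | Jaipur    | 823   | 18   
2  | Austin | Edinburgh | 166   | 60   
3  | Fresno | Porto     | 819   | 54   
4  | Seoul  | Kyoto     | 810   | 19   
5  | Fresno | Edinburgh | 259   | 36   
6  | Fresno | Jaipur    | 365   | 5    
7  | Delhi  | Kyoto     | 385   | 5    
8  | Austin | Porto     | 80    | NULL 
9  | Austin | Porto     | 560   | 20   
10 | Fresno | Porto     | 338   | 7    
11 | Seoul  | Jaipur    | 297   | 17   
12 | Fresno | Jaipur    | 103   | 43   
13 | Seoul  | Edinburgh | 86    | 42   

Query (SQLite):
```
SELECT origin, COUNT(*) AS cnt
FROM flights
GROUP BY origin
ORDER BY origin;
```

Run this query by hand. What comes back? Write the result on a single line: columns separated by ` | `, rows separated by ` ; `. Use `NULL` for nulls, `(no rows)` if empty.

Austin | 3 ; Delhi | 2 ; Fresno | 5 ; Seoul | 3

Partition flights by origin; compute COUNT(*) within each group.
  Austin: ids {2, 8, 9} → COUNT(*)=3
  Delhi: ids {1, 7} → COUNT(*)=2
  Fresno: ids {3, 5, 6, 10, 12} → COUNT(*)=5
  Seoul: ids {4, 11, 13} → COUNT(*)=3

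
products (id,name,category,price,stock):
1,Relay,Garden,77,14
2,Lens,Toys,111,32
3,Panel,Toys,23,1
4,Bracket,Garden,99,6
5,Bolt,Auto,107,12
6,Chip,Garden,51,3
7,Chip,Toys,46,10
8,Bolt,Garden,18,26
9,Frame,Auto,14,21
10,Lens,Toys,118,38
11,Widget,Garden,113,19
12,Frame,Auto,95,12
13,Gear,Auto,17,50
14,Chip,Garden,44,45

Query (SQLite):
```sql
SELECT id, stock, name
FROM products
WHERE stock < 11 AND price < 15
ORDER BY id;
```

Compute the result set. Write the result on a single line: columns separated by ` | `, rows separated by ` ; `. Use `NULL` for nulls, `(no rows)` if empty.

(no rows)

stock < 11: ids {3, 4, 6, 7}
price < 15: ids {9}
Combine with AND.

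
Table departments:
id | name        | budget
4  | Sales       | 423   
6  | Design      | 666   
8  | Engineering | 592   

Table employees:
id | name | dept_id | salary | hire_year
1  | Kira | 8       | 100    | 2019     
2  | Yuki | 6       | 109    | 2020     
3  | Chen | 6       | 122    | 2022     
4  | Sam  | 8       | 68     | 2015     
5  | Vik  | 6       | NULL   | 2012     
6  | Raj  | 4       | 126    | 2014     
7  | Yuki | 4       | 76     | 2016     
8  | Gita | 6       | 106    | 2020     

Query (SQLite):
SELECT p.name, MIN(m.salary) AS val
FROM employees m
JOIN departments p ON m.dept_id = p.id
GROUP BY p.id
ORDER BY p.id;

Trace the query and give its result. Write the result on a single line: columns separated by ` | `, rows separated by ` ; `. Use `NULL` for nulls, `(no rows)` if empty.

Join each employees row to its departments via dept_id.
Group joined rows by departments.id; compute MIN(m.salary) per group.
  4: ids {6, 7} → MIN(m.salary)=76
  6: ids {2, 3, 5, 8} → MIN(m.salary)=106
  8: ids {1, 4} → MIN(m.salary)=68

Sales | 76 ; Design | 106 ; Engineering | 68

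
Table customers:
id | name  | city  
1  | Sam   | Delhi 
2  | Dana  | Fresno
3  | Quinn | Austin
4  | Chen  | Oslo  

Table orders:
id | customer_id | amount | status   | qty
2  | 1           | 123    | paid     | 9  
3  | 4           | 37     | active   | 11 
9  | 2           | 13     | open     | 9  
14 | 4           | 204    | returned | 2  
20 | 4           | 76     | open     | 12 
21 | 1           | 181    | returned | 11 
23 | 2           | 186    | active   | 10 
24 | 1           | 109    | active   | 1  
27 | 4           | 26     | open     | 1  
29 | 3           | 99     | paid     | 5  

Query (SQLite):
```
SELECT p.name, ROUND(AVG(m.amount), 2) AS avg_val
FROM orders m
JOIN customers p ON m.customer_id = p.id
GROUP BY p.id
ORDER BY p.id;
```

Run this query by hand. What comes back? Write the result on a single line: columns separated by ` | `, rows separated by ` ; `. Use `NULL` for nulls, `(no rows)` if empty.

Join each orders row to its customers via customer_id.
Group joined rows by customers.id; compute ROUND(AVG(m.amount), 2) per group.
  1: ids {2, 21, 24} → ROUND(AVG(m.amount), 2)=137.67
  2: ids {9, 23} → ROUND(AVG(m.amount), 2)=99.5
  3: ids {29} → ROUND(AVG(m.amount), 2)=99
  4: ids {3, 14, 20, 27} → ROUND(AVG(m.amount), 2)=85.75

Sam | 137.67 ; Dana | 99.5 ; Quinn | 99 ; Chen | 85.75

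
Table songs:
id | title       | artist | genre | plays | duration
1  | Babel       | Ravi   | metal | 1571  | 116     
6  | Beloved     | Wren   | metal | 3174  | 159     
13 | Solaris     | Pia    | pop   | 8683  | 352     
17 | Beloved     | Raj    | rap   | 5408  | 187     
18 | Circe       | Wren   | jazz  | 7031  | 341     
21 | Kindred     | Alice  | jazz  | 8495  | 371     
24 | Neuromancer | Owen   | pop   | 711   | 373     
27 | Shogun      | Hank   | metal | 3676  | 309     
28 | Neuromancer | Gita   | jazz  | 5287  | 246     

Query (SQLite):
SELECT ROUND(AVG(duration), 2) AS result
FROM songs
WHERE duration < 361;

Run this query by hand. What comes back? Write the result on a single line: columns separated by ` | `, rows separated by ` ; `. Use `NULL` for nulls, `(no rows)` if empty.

Rows where duration < 361 → duration values: [116, 159, 352, 187, 341, 309, 246].
AVG = 1710 / 7 (rounded to 2 dp).

244.29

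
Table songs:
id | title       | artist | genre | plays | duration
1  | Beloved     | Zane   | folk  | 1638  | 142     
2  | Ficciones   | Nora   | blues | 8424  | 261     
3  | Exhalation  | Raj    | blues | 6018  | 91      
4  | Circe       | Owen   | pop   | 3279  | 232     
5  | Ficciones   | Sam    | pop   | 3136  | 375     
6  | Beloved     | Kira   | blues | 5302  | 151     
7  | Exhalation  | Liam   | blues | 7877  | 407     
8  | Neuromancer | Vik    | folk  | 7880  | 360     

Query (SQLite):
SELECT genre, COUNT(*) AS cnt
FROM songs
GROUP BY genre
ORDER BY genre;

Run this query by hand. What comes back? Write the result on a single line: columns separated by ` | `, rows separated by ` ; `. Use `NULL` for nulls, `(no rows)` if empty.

blues | 4 ; folk | 2 ; pop | 2

Partition songs by genre; compute COUNT(*) within each group.
  blues: ids {2, 3, 6, 7} → COUNT(*)=4
  folk: ids {1, 8} → COUNT(*)=2
  pop: ids {4, 5} → COUNT(*)=2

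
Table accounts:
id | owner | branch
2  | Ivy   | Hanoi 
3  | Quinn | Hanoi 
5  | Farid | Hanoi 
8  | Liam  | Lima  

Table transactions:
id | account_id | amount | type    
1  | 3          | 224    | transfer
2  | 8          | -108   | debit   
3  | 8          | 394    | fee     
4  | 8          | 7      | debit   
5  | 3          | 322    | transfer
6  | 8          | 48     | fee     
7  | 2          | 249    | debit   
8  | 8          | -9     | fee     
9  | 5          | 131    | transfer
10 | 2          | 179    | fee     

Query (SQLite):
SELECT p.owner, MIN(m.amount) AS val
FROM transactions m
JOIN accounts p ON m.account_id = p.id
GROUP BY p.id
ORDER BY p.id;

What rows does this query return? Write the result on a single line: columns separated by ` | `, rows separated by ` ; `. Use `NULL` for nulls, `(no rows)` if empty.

Ivy | 179 ; Quinn | 224 ; Farid | 131 ; Liam | -108

Join each transactions row to its accounts via account_id.
Group joined rows by accounts.id; compute MIN(m.amount) per group.
  2: ids {7, 10} → MIN(m.amount)=179
  3: ids {1, 5} → MIN(m.amount)=224
  5: ids {9} → MIN(m.amount)=131
  8: ids {2, 3, 4, 6, 8} → MIN(m.amount)=-108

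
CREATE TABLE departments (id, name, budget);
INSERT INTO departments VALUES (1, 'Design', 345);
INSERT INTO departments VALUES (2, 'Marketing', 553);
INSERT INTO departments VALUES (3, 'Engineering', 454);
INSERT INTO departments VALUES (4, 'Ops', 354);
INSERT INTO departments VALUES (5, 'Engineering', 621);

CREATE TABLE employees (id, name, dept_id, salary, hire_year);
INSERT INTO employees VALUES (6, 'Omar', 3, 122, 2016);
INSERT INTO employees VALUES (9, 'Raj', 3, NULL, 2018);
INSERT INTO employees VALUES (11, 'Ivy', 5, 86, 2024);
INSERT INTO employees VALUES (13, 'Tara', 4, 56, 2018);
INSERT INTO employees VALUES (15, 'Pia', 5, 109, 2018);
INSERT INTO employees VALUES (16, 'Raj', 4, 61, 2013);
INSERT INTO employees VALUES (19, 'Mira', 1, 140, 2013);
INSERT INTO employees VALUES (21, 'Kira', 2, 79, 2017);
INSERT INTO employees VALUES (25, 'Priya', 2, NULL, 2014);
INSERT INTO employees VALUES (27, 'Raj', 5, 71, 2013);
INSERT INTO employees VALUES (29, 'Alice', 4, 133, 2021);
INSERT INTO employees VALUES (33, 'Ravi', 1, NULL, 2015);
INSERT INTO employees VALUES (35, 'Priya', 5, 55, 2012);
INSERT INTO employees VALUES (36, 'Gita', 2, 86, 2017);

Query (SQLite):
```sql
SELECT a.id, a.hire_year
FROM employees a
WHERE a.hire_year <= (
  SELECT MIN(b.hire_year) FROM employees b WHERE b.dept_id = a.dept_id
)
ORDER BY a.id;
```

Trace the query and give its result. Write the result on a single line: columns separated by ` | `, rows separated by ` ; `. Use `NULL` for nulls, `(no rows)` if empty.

For each employees row a, compute MIN(hire_year) over rows sharing a.dept_id.
Keep row a if a.hire_year <= that per-group MIN.
  dept_id=1: MIN(hire_year) = 2013
  dept_id=2: MIN(hire_year) = 2014
  dept_id=3: MIN(hire_year) = 2016
  dept_id=4: MIN(hire_year) = 2013
  dept_id=5: MIN(hire_year) = 2012

6 | 2016 ; 16 | 2013 ; 19 | 2013 ; 25 | 2014 ; 35 | 2012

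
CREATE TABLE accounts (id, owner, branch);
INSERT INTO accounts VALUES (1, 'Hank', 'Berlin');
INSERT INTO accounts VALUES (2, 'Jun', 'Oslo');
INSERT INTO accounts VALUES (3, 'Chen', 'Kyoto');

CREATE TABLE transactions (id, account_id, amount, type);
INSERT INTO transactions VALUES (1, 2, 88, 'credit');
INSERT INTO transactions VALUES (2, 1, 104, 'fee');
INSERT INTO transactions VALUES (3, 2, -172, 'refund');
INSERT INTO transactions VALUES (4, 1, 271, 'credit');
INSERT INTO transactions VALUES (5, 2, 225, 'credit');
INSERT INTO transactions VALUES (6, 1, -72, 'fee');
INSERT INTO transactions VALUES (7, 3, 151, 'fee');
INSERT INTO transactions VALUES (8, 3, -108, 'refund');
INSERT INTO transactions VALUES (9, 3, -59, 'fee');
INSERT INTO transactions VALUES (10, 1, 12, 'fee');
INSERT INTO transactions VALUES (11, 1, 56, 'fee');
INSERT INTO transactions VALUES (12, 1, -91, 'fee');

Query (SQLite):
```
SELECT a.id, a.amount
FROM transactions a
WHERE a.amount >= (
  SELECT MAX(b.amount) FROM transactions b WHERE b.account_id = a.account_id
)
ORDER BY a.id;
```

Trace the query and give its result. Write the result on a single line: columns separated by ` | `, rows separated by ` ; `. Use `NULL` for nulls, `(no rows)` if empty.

For each transactions row a, compute MAX(amount) over rows sharing a.account_id.
Keep row a if a.amount >= that per-group MAX.
  account_id=1: MAX(amount) = 271
  account_id=2: MAX(amount) = 225
  account_id=3: MAX(amount) = 151

4 | 271 ; 5 | 225 ; 7 | 151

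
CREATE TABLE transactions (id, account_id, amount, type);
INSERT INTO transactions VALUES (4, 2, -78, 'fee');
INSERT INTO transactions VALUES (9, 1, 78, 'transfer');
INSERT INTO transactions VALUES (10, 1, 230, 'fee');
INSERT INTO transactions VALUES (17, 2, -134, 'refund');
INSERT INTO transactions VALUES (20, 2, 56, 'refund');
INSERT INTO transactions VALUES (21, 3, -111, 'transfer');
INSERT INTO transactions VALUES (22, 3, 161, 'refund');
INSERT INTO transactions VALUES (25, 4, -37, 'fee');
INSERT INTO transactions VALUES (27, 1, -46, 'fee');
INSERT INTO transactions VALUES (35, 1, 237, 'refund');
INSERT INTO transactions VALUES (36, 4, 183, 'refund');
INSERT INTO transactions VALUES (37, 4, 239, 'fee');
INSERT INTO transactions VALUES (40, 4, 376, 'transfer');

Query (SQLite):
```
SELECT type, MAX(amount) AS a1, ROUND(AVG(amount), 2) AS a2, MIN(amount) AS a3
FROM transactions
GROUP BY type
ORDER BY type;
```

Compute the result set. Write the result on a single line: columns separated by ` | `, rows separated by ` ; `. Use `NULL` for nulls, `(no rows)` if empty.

Group transactions by type.
Per group compute: MAX(amount), ROUND(AVG(amount), 2), MIN(amount).
  fee: ids {4, 10, 25, 27, 37} → MAX(amount)=239, ROUND(AVG(amount), 2)=61.6, MIN(amount)=-78
  refund: ids {17, 20, 22, 35, 36} → MAX(amount)=237, ROUND(AVG(amount), 2)=100.6, MIN(amount)=-134
  transfer: ids {9, 21, 40} → MAX(amount)=376, ROUND(AVG(amount), 2)=114.33, MIN(amount)=-111

fee | 239 | 61.6 | -78 ; refund | 237 | 100.6 | -134 ; transfer | 376 | 114.33 | -111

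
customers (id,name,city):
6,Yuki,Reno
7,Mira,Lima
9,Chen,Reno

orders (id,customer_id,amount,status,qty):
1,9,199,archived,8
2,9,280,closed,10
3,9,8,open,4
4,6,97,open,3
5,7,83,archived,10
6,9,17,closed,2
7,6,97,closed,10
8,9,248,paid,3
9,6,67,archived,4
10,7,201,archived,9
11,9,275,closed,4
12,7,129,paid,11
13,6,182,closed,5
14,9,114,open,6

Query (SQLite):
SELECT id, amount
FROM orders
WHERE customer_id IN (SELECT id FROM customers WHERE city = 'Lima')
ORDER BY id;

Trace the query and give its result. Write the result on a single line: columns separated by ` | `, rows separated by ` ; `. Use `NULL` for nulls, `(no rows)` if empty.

5 | 83 ; 10 | 201 ; 12 | 129

Inner query: customers.id where city = 'Lima'.
Outer: keep orders rows whose customer_id is in that set.
Inner query → {7}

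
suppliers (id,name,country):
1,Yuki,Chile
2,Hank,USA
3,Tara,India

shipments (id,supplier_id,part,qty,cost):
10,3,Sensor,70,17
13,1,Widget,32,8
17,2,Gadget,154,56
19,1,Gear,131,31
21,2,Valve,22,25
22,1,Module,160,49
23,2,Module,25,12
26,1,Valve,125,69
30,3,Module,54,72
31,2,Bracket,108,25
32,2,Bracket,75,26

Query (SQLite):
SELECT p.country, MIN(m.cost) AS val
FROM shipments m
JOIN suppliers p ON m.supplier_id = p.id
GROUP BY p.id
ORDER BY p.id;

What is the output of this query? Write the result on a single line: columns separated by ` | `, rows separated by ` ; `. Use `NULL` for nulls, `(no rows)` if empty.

Join each shipments row to its suppliers via supplier_id.
Group joined rows by suppliers.id; compute MIN(m.cost) per group.
  1: ids {13, 19, 22, 26} → MIN(m.cost)=8
  2: ids {17, 21, 23, 31, 32} → MIN(m.cost)=12
  3: ids {10, 30} → MIN(m.cost)=17

Chile | 8 ; USA | 12 ; India | 17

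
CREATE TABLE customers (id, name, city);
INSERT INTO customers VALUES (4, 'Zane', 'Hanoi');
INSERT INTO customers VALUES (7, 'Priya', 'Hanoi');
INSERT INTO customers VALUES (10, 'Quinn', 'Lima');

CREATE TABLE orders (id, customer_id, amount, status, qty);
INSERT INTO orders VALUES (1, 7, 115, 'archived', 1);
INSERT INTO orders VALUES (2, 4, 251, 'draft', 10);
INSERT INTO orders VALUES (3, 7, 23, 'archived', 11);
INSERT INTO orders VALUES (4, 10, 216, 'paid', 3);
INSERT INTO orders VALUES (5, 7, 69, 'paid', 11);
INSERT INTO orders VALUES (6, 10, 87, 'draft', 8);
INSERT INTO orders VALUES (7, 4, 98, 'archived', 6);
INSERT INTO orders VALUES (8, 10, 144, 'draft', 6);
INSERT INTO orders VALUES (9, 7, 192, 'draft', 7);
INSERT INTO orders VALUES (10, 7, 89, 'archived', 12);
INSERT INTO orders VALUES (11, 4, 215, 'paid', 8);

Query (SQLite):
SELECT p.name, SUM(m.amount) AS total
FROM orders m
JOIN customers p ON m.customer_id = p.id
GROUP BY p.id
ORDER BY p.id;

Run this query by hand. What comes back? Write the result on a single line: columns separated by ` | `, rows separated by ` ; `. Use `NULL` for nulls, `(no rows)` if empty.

Zane | 564 ; Priya | 488 ; Quinn | 447

Join each orders row to its customers via customer_id.
Group joined rows by customers.id; compute SUM(m.amount) per group.
  4: ids {2, 7, 11} → SUM(m.amount)=564
  7: ids {1, 3, 5, 9, 10} → SUM(m.amount)=488
  10: ids {4, 6, 8} → SUM(m.amount)=447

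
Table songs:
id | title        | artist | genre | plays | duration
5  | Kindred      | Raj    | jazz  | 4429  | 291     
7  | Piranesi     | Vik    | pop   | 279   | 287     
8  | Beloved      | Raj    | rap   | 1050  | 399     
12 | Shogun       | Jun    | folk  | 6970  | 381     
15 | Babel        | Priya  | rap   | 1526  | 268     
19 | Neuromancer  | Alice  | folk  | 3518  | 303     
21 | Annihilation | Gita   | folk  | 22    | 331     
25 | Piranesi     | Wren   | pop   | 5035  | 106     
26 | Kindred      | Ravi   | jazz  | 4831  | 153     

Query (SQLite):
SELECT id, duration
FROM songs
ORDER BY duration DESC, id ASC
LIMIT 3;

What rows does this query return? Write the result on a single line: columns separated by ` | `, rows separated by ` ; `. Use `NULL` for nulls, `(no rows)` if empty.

Sort by duration desc, tiebreak id asc: (399, id=8), (381, id=12), (331, id=21), (303, id=19), (291, id=5), (287, id=7) …. Take first 3.

8 | 399 ; 12 | 381 ; 21 | 331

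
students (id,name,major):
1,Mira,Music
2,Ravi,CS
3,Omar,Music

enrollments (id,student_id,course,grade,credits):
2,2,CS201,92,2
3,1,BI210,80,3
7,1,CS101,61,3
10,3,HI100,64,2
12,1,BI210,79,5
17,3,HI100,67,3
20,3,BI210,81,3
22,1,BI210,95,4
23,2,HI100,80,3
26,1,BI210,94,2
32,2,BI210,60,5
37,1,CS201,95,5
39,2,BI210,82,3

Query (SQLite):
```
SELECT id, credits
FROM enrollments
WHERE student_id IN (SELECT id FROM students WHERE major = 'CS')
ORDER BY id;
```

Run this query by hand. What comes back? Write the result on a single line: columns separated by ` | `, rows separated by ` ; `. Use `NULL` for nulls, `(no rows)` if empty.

Inner query: students.id where major = 'CS'.
Outer: keep enrollments rows whose student_id is in that set.
Inner query → {2}

2 | 2 ; 23 | 3 ; 32 | 5 ; 39 | 3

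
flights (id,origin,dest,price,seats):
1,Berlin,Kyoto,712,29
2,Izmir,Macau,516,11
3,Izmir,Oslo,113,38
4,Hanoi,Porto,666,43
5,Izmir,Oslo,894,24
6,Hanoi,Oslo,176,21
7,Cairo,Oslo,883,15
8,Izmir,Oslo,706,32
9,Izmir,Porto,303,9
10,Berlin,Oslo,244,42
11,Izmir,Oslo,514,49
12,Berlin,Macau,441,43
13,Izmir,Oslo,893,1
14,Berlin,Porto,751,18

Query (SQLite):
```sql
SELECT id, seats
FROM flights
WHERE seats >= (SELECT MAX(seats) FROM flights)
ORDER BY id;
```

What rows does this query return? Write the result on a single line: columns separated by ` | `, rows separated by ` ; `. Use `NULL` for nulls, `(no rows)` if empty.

11 | 49

Scalar subquery: MAX(seats) over all flights rows = 49.
Keep rows where seats >= that value.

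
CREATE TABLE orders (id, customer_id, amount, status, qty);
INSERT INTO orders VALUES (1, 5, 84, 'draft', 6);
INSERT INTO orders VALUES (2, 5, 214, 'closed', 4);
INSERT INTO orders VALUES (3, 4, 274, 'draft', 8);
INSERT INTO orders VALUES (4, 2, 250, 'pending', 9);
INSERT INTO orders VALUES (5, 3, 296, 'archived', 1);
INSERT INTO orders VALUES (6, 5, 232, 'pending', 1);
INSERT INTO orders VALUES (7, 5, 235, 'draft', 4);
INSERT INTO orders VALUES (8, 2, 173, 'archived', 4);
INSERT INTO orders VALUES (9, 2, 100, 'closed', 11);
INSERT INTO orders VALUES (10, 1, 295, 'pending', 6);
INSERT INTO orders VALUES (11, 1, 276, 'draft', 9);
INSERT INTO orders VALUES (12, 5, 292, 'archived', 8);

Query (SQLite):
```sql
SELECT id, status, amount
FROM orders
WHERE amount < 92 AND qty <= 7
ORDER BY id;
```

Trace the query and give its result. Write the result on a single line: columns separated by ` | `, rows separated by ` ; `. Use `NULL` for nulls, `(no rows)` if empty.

1 | draft | 84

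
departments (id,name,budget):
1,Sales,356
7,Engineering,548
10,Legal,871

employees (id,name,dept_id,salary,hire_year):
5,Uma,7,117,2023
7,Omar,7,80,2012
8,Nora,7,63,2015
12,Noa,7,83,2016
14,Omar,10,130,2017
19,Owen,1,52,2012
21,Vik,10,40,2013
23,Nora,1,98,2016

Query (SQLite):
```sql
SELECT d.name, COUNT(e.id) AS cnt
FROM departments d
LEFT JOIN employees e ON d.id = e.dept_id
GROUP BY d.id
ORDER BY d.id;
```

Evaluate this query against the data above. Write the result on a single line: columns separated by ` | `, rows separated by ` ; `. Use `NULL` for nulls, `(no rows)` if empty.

Sales | 2 ; Engineering | 4 ; Legal | 2

LEFT JOIN keeps every departments row; unmatched ones get NULL for employees columns.
Group by departments.id and compute COUNT(e.id). COUNT(col) of an all-NULL group is 0.
  1: ids {19, 23} → COUNT(e.id)=2
  7: ids {5, 7, 8, 12} → COUNT(e.id)=4
  10: ids {14, 21} → COUNT(e.id)=2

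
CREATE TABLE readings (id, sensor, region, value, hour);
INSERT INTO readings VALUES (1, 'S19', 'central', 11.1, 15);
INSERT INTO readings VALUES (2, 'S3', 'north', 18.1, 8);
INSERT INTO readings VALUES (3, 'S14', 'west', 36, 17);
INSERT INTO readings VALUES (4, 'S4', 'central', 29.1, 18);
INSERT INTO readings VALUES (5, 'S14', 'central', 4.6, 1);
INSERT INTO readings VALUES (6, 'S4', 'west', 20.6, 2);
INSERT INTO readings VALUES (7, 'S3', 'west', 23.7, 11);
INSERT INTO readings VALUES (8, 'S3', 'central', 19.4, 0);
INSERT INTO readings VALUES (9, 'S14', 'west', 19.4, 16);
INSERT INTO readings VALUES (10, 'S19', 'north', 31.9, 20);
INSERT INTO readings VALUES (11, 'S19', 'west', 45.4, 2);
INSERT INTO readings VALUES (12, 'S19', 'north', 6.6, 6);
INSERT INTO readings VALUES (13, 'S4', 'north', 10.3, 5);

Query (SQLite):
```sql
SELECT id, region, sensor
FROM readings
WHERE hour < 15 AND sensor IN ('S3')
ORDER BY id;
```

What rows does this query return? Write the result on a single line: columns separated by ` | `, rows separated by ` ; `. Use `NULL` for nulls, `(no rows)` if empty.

hour < 15: ids {2, 5, 6, 7, 8, 11, 12, 13}
sensor IN ('S3'): ids {2, 7, 8}
Combine with AND.

2 | north | S3 ; 7 | west | S3 ; 8 | central | S3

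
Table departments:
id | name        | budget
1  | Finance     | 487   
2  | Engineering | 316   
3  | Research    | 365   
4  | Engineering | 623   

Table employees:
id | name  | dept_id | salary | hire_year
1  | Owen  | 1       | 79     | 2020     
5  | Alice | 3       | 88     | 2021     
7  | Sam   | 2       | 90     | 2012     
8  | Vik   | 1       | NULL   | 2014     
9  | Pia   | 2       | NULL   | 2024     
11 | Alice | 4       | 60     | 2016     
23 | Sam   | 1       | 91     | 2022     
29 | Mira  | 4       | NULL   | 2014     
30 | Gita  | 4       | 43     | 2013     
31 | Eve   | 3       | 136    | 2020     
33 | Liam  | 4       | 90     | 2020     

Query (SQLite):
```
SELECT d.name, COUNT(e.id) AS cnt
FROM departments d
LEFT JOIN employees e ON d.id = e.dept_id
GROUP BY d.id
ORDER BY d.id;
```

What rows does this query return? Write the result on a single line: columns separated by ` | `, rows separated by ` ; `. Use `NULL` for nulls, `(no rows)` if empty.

LEFT JOIN keeps every departments row; unmatched ones get NULL for employees columns.
Group by departments.id and compute COUNT(e.id). COUNT(col) of an all-NULL group is 0.
  1: ids {1, 8, 23} → COUNT(e.id)=3
  2: ids {7, 9} → COUNT(e.id)=2
  3: ids {5, 31} → COUNT(e.id)=2
  4: ids {11, 29, 30, 33} → COUNT(e.id)=4

Finance | 3 ; Engineering | 2 ; Research | 2 ; Engineering | 4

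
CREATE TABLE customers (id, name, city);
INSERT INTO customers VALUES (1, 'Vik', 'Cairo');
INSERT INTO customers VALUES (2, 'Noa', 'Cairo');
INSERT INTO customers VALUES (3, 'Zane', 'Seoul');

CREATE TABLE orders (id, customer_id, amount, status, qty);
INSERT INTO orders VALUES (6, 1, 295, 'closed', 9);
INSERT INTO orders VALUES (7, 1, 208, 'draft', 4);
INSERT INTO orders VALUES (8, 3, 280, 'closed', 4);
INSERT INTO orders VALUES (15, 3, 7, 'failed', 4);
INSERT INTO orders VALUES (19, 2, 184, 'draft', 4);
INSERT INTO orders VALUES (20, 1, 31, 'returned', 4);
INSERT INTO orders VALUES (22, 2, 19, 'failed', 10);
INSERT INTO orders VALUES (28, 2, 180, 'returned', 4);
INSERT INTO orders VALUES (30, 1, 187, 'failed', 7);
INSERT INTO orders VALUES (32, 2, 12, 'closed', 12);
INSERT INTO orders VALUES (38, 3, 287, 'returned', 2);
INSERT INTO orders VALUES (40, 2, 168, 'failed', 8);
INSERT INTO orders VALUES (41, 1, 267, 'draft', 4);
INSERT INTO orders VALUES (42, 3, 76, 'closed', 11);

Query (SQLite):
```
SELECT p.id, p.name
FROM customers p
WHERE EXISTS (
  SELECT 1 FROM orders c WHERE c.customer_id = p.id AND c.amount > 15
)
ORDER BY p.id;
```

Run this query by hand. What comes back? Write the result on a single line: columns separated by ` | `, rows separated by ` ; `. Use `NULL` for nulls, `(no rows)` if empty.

For each customers row, check whether any orders with matching customer_id has amount > 15.
Keep rows where that is true.

1 | Vik ; 2 | Noa ; 3 | Zane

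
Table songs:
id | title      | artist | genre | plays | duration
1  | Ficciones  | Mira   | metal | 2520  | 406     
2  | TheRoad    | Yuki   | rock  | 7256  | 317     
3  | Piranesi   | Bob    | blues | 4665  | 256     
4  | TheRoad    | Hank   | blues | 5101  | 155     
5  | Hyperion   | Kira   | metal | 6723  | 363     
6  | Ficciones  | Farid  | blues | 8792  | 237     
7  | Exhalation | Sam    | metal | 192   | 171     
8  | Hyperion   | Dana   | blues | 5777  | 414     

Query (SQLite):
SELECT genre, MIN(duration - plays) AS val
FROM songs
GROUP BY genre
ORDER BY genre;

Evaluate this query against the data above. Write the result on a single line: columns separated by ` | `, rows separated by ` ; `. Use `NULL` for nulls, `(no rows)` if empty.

blues | -8555 ; metal | -6360 ; rock | -6939

For each row compute duration - plays.
Group by genre; take MIN of the expression per group.
  blues: ids {3, 4, 6, 8} → MIN(duration - plays)=-8555
  metal: ids {1, 5, 7} → MIN(duration - plays)=-6360
  rock: ids {2} → MIN(duration - plays)=-6939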